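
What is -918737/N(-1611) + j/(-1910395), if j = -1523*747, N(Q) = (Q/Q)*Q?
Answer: 1756983375206/3077646345 ≈ 570.89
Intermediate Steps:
N(Q) = Q (N(Q) = 1*Q = Q)
j = -1137681
-918737/N(-1611) + j/(-1910395) = -918737/(-1611) - 1137681/(-1910395) = -918737*(-1/1611) - 1137681*(-1/1910395) = 918737/1611 + 1137681/1910395 = 1756983375206/3077646345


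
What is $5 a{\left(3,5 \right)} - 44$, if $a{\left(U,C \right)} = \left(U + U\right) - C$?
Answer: $-39$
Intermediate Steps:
$a{\left(U,C \right)} = - C + 2 U$ ($a{\left(U,C \right)} = 2 U - C = - C + 2 U$)
$5 a{\left(3,5 \right)} - 44 = 5 \left(\left(-1\right) 5 + 2 \cdot 3\right) - 44 = 5 \left(-5 + 6\right) - 44 = 5 \cdot 1 - 44 = 5 - 44 = -39$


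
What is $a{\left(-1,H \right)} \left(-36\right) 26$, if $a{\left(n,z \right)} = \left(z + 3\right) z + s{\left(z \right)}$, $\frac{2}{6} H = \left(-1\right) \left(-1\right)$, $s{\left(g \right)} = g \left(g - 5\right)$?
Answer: $-11232$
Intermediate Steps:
$s{\left(g \right)} = g \left(-5 + g\right)$
$H = 3$ ($H = 3 \left(\left(-1\right) \left(-1\right)\right) = 3 \cdot 1 = 3$)
$a{\left(n,z \right)} = z \left(-5 + z\right) + z \left(3 + z\right)$ ($a{\left(n,z \right)} = \left(z + 3\right) z + z \left(-5 + z\right) = \left(3 + z\right) z + z \left(-5 + z\right) = z \left(3 + z\right) + z \left(-5 + z\right) = z \left(-5 + z\right) + z \left(3 + z\right)$)
$a{\left(-1,H \right)} \left(-36\right) 26 = 2 \cdot 3 \left(-1 + 3\right) \left(-36\right) 26 = 2 \cdot 3 \cdot 2 \left(-36\right) 26 = 12 \left(-36\right) 26 = \left(-432\right) 26 = -11232$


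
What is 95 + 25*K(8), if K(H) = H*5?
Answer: 1095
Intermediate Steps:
K(H) = 5*H
95 + 25*K(8) = 95 + 25*(5*8) = 95 + 25*40 = 95 + 1000 = 1095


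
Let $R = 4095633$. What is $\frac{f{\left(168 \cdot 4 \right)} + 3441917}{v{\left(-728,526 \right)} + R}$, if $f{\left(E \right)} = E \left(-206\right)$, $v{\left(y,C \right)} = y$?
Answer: $\frac{660697}{818981} \approx 0.80673$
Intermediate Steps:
$f{\left(E \right)} = - 206 E$
$\frac{f{\left(168 \cdot 4 \right)} + 3441917}{v{\left(-728,526 \right)} + R} = \frac{- 206 \cdot 168 \cdot 4 + 3441917}{-728 + 4095633} = \frac{\left(-206\right) 672 + 3441917}{4094905} = \left(-138432 + 3441917\right) \frac{1}{4094905} = 3303485 \cdot \frac{1}{4094905} = \frac{660697}{818981}$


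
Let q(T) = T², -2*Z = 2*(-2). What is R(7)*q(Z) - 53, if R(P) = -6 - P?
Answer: -105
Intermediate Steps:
Z = 2 (Z = -(-2) = -½*(-4) = 2)
R(7)*q(Z) - 53 = (-6 - 1*7)*2² - 53 = (-6 - 7)*4 - 53 = -13*4 - 53 = -52 - 53 = -105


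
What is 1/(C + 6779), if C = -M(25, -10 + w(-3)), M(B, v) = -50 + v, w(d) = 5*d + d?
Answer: 1/6857 ≈ 0.00014584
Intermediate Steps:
w(d) = 6*d
C = 78 (C = -(-50 + (-10 + 6*(-3))) = -(-50 + (-10 - 18)) = -(-50 - 28) = -1*(-78) = 78)
1/(C + 6779) = 1/(78 + 6779) = 1/6857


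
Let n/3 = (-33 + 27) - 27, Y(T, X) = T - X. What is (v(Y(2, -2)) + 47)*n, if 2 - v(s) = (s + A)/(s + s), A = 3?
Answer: -38115/8 ≈ -4764.4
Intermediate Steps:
n = -99 (n = 3*((-33 + 27) - 27) = 3*(-6 - 27) = 3*(-33) = -99)
v(s) = 2 - (3 + s)/(2*s) (v(s) = 2 - (s + 3)/(s + s) = 2 - (3 + s)/(2*s))
(v(Y(2, -2)) + 47)*n = (3*(-1 + (2 - 1*(-2)))/(2*(2 - 1*(-2))) + 47)*(-99) = (3*(-1 + (2 + 2))/(2*(2 + 2)) + 47)*(-99) = ((3/2)*(-1 + 4)/4 + 47)*(-99) = ((3/2)*(¼)*3 + 47)*(-99) = (9/8 + 47)*(-99) = (385/8)*(-99) = -38115/8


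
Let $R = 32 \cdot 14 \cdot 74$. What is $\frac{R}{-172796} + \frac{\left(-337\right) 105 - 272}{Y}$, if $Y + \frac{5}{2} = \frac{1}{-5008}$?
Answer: $\frac{7713952714896}{540894679} \approx 14261.0$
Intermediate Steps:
$R = 33152$ ($R = 448 \cdot 74 = 33152$)
$Y = - \frac{12521}{5008}$ ($Y = - \frac{5}{2} + \frac{1}{-5008} = - \frac{5}{2} - \frac{1}{5008} = - \frac{12521}{5008} \approx -2.5002$)
$\frac{R}{-172796} + \frac{\left(-337\right) 105 - 272}{Y} = \frac{33152}{-172796} + \frac{\left(-337\right) 105 - 272}{- \frac{12521}{5008}} = 33152 \left(- \frac{1}{172796}\right) + \left(-35385 - 272\right) \left(- \frac{5008}{12521}\right) = - \frac{8288}{43199} - - \frac{178570256}{12521} = - \frac{8288}{43199} + \frac{178570256}{12521} = \frac{7713952714896}{540894679}$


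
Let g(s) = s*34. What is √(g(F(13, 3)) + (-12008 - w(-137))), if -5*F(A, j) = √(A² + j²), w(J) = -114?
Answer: √(-297350 - 170*√178)/5 ≈ 109.47*I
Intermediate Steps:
F(A, j) = -√(A² + j²)/5
g(s) = 34*s
√(g(F(13, 3)) + (-12008 - w(-137))) = √(34*(-√(13² + 3²)/5) + (-12008 - 1*(-114))) = √(34*(-√(169 + 9)/5) + (-12008 + 114)) = √(34*(-√178/5) - 11894) = √(-34*√178/5 - 11894) = √(-11894 - 34*√178/5)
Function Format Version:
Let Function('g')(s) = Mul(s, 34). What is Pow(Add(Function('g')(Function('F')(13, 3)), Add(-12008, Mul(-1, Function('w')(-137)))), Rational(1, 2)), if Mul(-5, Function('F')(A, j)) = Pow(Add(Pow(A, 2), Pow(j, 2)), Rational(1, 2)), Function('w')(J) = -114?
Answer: Mul(Rational(1, 5), Pow(Add(-297350, Mul(-170, Pow(178, Rational(1, 2)))), Rational(1, 2))) ≈ Mul(109.47, I)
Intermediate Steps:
Function('F')(A, j) = Mul(Rational(-1, 5), Pow(Add(Pow(A, 2), Pow(j, 2)), Rational(1, 2)))
Function('g')(s) = Mul(34, s)
Pow(Add(Function('g')(Function('F')(13, 3)), Add(-12008, Mul(-1, Function('w')(-137)))), Rational(1, 2)) = Pow(Add(Mul(34, Mul(Rational(-1, 5), Pow(Add(Pow(13, 2), Pow(3, 2)), Rational(1, 2)))), Add(-12008, Mul(-1, -114))), Rational(1, 2)) = Pow(Add(Mul(34, Mul(Rational(-1, 5), Pow(Add(169, 9), Rational(1, 2)))), Add(-12008, 114)), Rational(1, 2)) = Pow(Add(Mul(34, Mul(Rational(-1, 5), Pow(178, Rational(1, 2)))), -11894), Rational(1, 2)) = Pow(Add(Mul(Rational(-34, 5), Pow(178, Rational(1, 2))), -11894), Rational(1, 2)) = Pow(Add(-11894, Mul(Rational(-34, 5), Pow(178, Rational(1, 2)))), Rational(1, 2))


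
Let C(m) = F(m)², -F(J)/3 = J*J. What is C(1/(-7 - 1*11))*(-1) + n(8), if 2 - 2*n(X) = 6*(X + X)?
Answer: -548209/11664 ≈ -47.000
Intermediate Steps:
n(X) = 1 - 6*X (n(X) = 1 - 3*(X + X) = 1 - 3*2*X = 1 - 6*X)
F(J) = -3*J² (F(J) = -3*J*J = -3*J²)
C(m) = 9*m⁴ (C(m) = (-3*m²)² = 9*m⁴)
C(1/(-7 - 1*11))*(-1) + n(8) = (9*(1/(-7 - 1*11))⁴)*(-1) + (1 - 6*8) = (9*(1/(-7 - 11))⁴)*(-1) + (1 - 48) = (9*(1/(-18))⁴)*(-1) - 47 = (9*(-1/18)⁴)*(-1) - 47 = (9*(1/104976))*(-1) - 47 = (1/11664)*(-1) - 47 = -1/11664 - 47 = -548209/11664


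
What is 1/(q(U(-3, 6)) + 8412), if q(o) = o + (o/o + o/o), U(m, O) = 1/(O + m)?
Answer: 3/25243 ≈ 0.00011884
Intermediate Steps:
q(o) = 2 + o (q(o) = o + (1 + 1) = o + 2 = 2 + o)
1/(q(U(-3, 6)) + 8412) = 1/((2 + 1/(6 - 3)) + 8412) = 1/((2 + 1/3) + 8412) = 1/((2 + ⅓) + 8412) = 1/(7/3 + 8412) = 1/(25243/3) = 3/25243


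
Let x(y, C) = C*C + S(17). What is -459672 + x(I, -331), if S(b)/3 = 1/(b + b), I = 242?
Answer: -11903771/34 ≈ -3.5011e+5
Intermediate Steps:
S(b) = 3/(2*b) (S(b) = 3/(b + b) = 3/((2*b)) = 3*(1/(2*b)) = 3/(2*b))
x(y, C) = 3/34 + C² (x(y, C) = C*C + (3/2)/17 = C² + (3/2)*(1/17) = C² + 3/34 = 3/34 + C²)
-459672 + x(I, -331) = -459672 + (3/34 + (-331)²) = -459672 + (3/34 + 109561) = -459672 + 3725077/34 = -11903771/34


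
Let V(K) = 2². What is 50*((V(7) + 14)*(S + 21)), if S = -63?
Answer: -37800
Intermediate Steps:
V(K) = 4
50*((V(7) + 14)*(S + 21)) = 50*((4 + 14)*(-63 + 21)) = 50*(18*(-42)) = 50*(-756) = -37800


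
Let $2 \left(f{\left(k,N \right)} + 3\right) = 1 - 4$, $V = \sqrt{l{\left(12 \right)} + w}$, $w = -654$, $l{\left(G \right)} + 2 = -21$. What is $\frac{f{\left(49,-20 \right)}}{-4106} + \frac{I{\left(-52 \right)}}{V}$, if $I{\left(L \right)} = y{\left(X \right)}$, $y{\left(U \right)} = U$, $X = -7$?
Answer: $\frac{9}{8212} + \frac{7 i \sqrt{677}}{677} \approx 0.001096 + 0.26903 i$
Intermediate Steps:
$l{\left(G \right)} = -23$ ($l{\left(G \right)} = -2 - 21 = -23$)
$I{\left(L \right)} = -7$
$V = i \sqrt{677}$ ($V = \sqrt{-23 - 654} = \sqrt{-677} = i \sqrt{677} \approx 26.019 i$)
$f{\left(k,N \right)} = - \frac{9}{2}$ ($f{\left(k,N \right)} = -3 + \frac{1 - 4}{2} = -3 + \frac{1}{2} \left(-3\right) = -3 - \frac{3}{2} = - \frac{9}{2}$)
$\frac{f{\left(49,-20 \right)}}{-4106} + \frac{I{\left(-52 \right)}}{V} = - \frac{9}{2 \left(-4106\right)} - \frac{7}{i \sqrt{677}} = \left(- \frac{9}{2}\right) \left(- \frac{1}{4106}\right) - 7 \left(- \frac{i \sqrt{677}}{677}\right) = \frac{9}{8212} + \frac{7 i \sqrt{677}}{677}$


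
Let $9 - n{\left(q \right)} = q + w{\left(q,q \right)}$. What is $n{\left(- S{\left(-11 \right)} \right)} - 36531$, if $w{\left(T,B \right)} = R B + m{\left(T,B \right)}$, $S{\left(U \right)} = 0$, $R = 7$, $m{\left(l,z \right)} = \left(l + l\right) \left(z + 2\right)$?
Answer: $-36522$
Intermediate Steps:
$m{\left(l,z \right)} = 2 l \left(2 + z\right)$
$w{\left(T,B \right)} = 7 B + 2 T \left(2 + B\right)$
$n{\left(q \right)} = 9 - 8 q - 2 q \left(2 + q\right)$ ($n{\left(q \right)} = 9 - \left(q + \left(7 q + 2 q \left(2 + q\right)\right)\right) = 9 - \left(8 q + 2 q \left(2 + q\right)\right) = 9 - 8 q - 2 q \left(2 + q\right)$)
$n{\left(- S{\left(-11 \right)} \right)} - 36531 = \left(9 - 12 \left(\left(-1\right) 0\right) - 2 \left(\left(-1\right) 0\right)^{2}\right) - 36531 = \left(9 - 0 - 2 \cdot 0^{2}\right) - 36531 = \left(9 + 0 - 0\right) - 36531 = \left(9 + 0 + 0\right) - 36531 = 9 - 36531 = -36522$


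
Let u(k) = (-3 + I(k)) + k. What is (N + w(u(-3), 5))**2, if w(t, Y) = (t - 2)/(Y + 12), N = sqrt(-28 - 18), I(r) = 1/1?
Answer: (7 - 17*I*sqrt(46))**2/289 ≈ -45.83 - 5.5854*I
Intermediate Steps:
I(r) = 1
N = I*sqrt(46) (N = sqrt(-46) = I*sqrt(46) ≈ 6.7823*I)
u(k) = -2 + k (u(k) = (-3 + 1) + k = -2 + k)
w(t, Y) = (-2 + t)/(12 + Y)
(N + w(u(-3), 5))**2 = (I*sqrt(46) + (-2 + (-2 - 3))/(12 + 5))**2 = (I*sqrt(46) + (-2 - 5)/17)**2 = (I*sqrt(46) + (1/17)*(-7))**2 = (I*sqrt(46) - 7/17)**2 = (-7/17 + I*sqrt(46))**2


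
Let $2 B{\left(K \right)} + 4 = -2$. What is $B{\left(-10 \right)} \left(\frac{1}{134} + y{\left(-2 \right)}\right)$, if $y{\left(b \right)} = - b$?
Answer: $- \frac{807}{134} \approx -6.0224$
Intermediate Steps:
$B{\left(K \right)} = -3$ ($B{\left(K \right)} = -2 + \frac{1}{2} \left(-2\right) = -2 - 1 = -3$)
$B{\left(-10 \right)} \left(\frac{1}{134} + y{\left(-2 \right)}\right) = - 3 \left(\frac{1}{134} - -2\right) = - 3 \left(\frac{1}{134} + 2\right) = \left(-3\right) \frac{269}{134} = - \frac{807}{134}$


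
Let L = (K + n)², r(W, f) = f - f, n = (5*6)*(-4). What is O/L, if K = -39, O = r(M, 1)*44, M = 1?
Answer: 0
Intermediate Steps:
n = -120 (n = 30*(-4) = -120)
r(W, f) = 0
O = 0 (O = 0*44 = 0)
L = 25281 (L = (-39 - 120)² = (-159)² = 25281)
O/L = 0/25281 = 0*(1/25281) = 0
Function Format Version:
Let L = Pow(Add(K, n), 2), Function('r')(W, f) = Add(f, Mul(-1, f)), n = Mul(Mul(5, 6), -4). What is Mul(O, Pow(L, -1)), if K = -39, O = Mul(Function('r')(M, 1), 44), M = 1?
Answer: 0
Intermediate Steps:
n = -120 (n = Mul(30, -4) = -120)
Function('r')(W, f) = 0
O = 0 (O = Mul(0, 44) = 0)
L = 25281 (L = Pow(Add(-39, -120), 2) = Pow(-159, 2) = 25281)
Mul(O, Pow(L, -1)) = Mul(0, Pow(25281, -1)) = Mul(0, Rational(1, 25281)) = 0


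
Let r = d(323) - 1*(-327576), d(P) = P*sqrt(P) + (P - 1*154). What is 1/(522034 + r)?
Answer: 49987/42475920622 - 19*sqrt(323)/42475920622 ≈ 1.1688e-6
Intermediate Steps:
d(P) = -154 + P + P**(3/2) (d(P) = P**(3/2) + (P - 154) = P**(3/2) + (-154 + P) = -154 + P + P**(3/2))
r = 327745 + 323*sqrt(323) (r = (-154 + 323 + 323**(3/2)) - 1*(-327576) = (-154 + 323 + 323*sqrt(323)) + 327576 = (169 + 323*sqrt(323)) + 327576 = 327745 + 323*sqrt(323) ≈ 3.3355e+5)
1/(522034 + r) = 1/(522034 + (327745 + 323*sqrt(323))) = 1/(849779 + 323*sqrt(323))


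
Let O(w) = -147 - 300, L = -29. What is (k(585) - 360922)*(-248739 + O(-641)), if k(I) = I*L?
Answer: 94164149982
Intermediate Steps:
k(I) = -29*I (k(I) = I*(-29) = -29*I)
O(w) = -447
(k(585) - 360922)*(-248739 + O(-641)) = (-29*585 - 360922)*(-248739 - 447) = (-16965 - 360922)*(-249186) = -377887*(-249186) = 94164149982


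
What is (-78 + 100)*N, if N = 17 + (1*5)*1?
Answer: 484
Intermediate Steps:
N = 22 (N = 17 + 5*1 = 17 + 5 = 22)
(-78 + 100)*N = (-78 + 100)*22 = 22*22 = 484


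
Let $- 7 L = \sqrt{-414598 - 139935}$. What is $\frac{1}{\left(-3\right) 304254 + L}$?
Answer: $\frac{i}{\sqrt{11317} - 912762 i} \approx -1.0956 \cdot 10^{-6} + 1.2769 \cdot 10^{-10} i$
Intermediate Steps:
$L = - i \sqrt{11317}$ ($L = - \frac{\sqrt{-414598 - 139935}}{7} = - \frac{\sqrt{-554533}}{7} = - \frac{7 i \sqrt{11317}}{7} = - i \sqrt{11317} \approx - 106.38 i$)
$\frac{1}{\left(-3\right) 304254 + L} = \frac{1}{\left(-3\right) 304254 - i \sqrt{11317}} = \frac{1}{-912762 - i \sqrt{11317}}$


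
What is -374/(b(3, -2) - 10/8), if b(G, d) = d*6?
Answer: 1496/53 ≈ 28.226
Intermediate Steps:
b(G, d) = 6*d
-374/(b(3, -2) - 10/8) = -374/(6*(-2) - 10/8) = -374/(-12 - 10*⅛) = -374/(-12 - 5/4) = -374/(-53/4) = -374*(-4/53) = 1496/53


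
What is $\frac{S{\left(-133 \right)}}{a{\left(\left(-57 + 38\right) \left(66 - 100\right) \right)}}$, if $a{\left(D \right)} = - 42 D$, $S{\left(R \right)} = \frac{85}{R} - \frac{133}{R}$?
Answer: $- \frac{4}{300713} \approx -1.3302 \cdot 10^{-5}$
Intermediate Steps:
$S{\left(R \right)} = - \frac{48}{R}$
$\frac{S{\left(-133 \right)}}{a{\left(\left(-57 + 38\right) \left(66 - 100\right) \right)}} = \frac{\left(-48\right) \frac{1}{-133}}{\left(-42\right) \left(-57 + 38\right) \left(66 - 100\right)} = \frac{\left(-48\right) \left(- \frac{1}{133}\right)}{\left(-42\right) \left(\left(-19\right) \left(-34\right)\right)} = \frac{48}{133 \left(\left(-42\right) 646\right)} = \frac{48}{133 \left(-27132\right)} = \frac{48}{133} \left(- \frac{1}{27132}\right) = - \frac{4}{300713}$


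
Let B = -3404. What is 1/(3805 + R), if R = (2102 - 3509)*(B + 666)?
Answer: 1/3856171 ≈ 2.5932e-7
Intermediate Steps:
R = 3852366 (R = (2102 - 3509)*(-3404 + 666) = -1407*(-2738) = 3852366)
1/(3805 + R) = 1/(3805 + 3852366) = 1/3856171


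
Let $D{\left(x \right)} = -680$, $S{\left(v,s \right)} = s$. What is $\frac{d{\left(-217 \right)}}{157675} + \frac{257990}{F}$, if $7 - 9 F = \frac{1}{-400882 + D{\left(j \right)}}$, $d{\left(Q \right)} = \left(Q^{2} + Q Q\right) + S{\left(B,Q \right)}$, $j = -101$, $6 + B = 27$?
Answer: $\frac{4200428205743201}{12663262175} \approx 3.317 \cdot 10^{5}$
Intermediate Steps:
$B = 21$ ($B = -6 + 27 = 21$)
$d{\left(Q \right)} = Q + 2 Q^{2}$ ($d{\left(Q \right)} = \left(Q^{2} + Q Q\right) + Q = \left(Q^{2} + Q^{2}\right) + Q = 2 Q^{2} + Q = Q + 2 Q^{2}$)
$F = \frac{2810935}{3614058}$ ($F = \frac{7}{9} - \frac{1}{9 \left(-400882 - 680\right)} = \frac{7}{9} - \frac{1}{9 \left(-401562\right)} = \frac{7}{9} - - \frac{1}{3614058} = \frac{7}{9} + \frac{1}{3614058} = \frac{2810935}{3614058} \approx 0.77778$)
$\frac{d{\left(-217 \right)}}{157675} + \frac{257990}{F} = \frac{\left(-217\right) \left(1 + 2 \left(-217\right)\right)}{157675} + \frac{257990}{\frac{2810935}{3614058}} = - 217 \left(1 - 434\right) \frac{1}{157675} + 257990 \cdot \frac{3614058}{2810935} = \left(-217\right) \left(-433\right) \frac{1}{157675} + \frac{186478164684}{562187} = 93961 \cdot \frac{1}{157675} + \frac{186478164684}{562187} = \frac{13423}{22525} + \frac{186478164684}{562187} = \frac{4200428205743201}{12663262175}$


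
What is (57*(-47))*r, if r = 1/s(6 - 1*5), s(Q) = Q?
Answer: -2679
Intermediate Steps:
r = 1 (r = 1/(6 - 1*5) = 1/(6 - 5) = 1/1 = 1)
(57*(-47))*r = (57*(-47))*1 = -2679*1 = -2679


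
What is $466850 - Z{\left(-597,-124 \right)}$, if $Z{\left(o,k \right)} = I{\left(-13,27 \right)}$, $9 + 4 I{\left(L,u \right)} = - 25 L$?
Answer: $466771$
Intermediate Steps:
$I{\left(L,u \right)} = - \frac{9}{4} - \frac{25 L}{4}$ ($I{\left(L,u \right)} = - \frac{9}{4} + \frac{\left(-25\right) L}{4} = - \frac{9}{4} - \frac{25 L}{4}$)
$Z{\left(o,k \right)} = 79$ ($Z{\left(o,k \right)} = - \frac{9}{4} - - \frac{325}{4} = - \frac{9}{4} + \frac{325}{4} = 79$)
$466850 - Z{\left(-597,-124 \right)} = 466850 - 79 = 466771$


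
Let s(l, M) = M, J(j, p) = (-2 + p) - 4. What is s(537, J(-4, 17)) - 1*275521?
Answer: -275510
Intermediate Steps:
J(j, p) = -6 + p
s(537, J(-4, 17)) - 1*275521 = (-6 + 17) - 1*275521 = 11 - 275521 = -275510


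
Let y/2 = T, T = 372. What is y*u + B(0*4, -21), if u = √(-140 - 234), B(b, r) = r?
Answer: -21 + 744*I*√374 ≈ -21.0 + 14388.0*I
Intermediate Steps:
u = I*√374 (u = √(-374) = I*√374 ≈ 19.339*I)
y = 744 (y = 2*372 = 744)
y*u + B(0*4, -21) = 744*(I*√374) - 21 = 744*I*√374 - 21 = -21 + 744*I*√374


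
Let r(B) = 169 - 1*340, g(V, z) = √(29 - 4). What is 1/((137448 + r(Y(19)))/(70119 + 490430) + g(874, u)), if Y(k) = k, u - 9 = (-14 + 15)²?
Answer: 560549/2940022 ≈ 0.19066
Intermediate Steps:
u = 10 (u = 9 + (-14 + 15)² = 9 + 1² = 9 + 1 = 10)
g(V, z) = 5 (g(V, z) = √25 = 5)
r(B) = -171 (r(B) = 169 - 340 = -171)
1/((137448 + r(Y(19)))/(70119 + 490430) + g(874, u)) = 1/((137448 - 171)/(70119 + 490430) + 5) = 1/(137277/560549 + 5) = 1/(2940022/560549) = 560549/2940022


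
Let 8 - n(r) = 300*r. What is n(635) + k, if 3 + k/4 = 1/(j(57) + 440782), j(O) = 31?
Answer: -83976639748/440813 ≈ -1.9050e+5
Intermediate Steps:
n(r) = 8 - 300*r
k = -5289752/440813 (k = -12 + 4/(31 + 440782) = -12 + 4/440813 = -5289752/440813 ≈ -12.000)
n(635) + k = (8 - 300*635) - 5289752/440813 = (8 - 190500) - 5289752/440813 = -190492 - 5289752/440813 = -83976639748/440813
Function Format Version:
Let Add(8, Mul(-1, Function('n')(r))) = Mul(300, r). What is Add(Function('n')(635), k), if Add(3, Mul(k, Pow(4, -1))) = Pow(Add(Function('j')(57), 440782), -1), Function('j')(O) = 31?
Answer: Rational(-83976639748, 440813) ≈ -1.9050e+5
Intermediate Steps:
Function('n')(r) = Add(8, Mul(-300, r)) (Function('n')(r) = Add(8, Mul(-1, Mul(300, r))) = Add(8, Mul(-300, r)))
k = Rational(-5289752, 440813) (k = Add(-12, Mul(4, Pow(Add(31, 440782), -1))) = Add(-12, Mul(4, Pow(440813, -1))) = Add(-12, Mul(4, Rational(1, 440813))) = Add(-12, Rational(4, 440813)) = Rational(-5289752, 440813) ≈ -12.000)
Add(Function('n')(635), k) = Add(Add(8, Mul(-300, 635)), Rational(-5289752, 440813)) = Add(Add(8, -190500), Rational(-5289752, 440813)) = Add(-190492, Rational(-5289752, 440813)) = Rational(-83976639748, 440813)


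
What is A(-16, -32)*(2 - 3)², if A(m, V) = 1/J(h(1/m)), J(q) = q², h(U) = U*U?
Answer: 65536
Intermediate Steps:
h(U) = U²
A(m, V) = m⁴ (A(m, V) = 1/(((1/m)²)²) = 1/((m⁻²)²) = 1/(m⁻⁴) = m⁴)
A(-16, -32)*(2 - 3)² = (-16)⁴*(2 - 3)² = 65536*(-1)² = 65536*1 = 65536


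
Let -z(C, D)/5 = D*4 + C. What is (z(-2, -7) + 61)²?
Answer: 44521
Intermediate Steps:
z(C, D) = -20*D - 5*C (z(C, D) = -5*(D*4 + C) = -5*(4*D + C) = -5*(C + 4*D) = -20*D - 5*C)
(z(-2, -7) + 61)² = ((-20*(-7) - 5*(-2)) + 61)² = ((140 + 10) + 61)² = (150 + 61)² = 211² = 44521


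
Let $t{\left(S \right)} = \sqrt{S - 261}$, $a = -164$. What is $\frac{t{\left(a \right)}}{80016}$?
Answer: $\frac{5 i \sqrt{17}}{80016} \approx 0.00025764 i$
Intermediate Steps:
$t{\left(S \right)} = \sqrt{-261 + S}$
$\frac{t{\left(a \right)}}{80016} = \frac{\sqrt{-261 - 164}}{80016} = \sqrt{-425} \cdot \frac{1}{80016} = 5 i \sqrt{17} \cdot \frac{1}{80016} = \frac{5 i \sqrt{17}}{80016}$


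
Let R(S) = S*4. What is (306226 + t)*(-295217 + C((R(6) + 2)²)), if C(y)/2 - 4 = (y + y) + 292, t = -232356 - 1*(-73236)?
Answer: -42943330626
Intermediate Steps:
R(S) = 4*S
t = -159120 (t = -232356 + 73236 = -159120)
C(y) = 592 + 4*y (C(y) = 8 + 2*((y + y) + 292) = 8 + 2*(2*y + 292) = 8 + 2*(292 + 2*y) = 8 + (584 + 4*y) = 592 + 4*y)
(306226 + t)*(-295217 + C((R(6) + 2)²)) = (306226 - 159120)*(-295217 + (592 + 4*(4*6 + 2)²)) = 147106*(-295217 + (592 + 4*(24 + 2)²)) = 147106*(-295217 + (592 + 4*26²)) = 147106*(-295217 + (592 + 4*676)) = 147106*(-295217 + (592 + 2704)) = 147106*(-295217 + 3296) = 147106*(-291921) = -42943330626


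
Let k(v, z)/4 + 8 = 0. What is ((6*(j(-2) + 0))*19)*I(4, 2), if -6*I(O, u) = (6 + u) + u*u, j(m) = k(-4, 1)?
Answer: 7296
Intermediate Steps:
k(v, z) = -32 (k(v, z) = -32 + 4*0 = -32 + 0 = -32)
j(m) = -32
I(O, u) = -1 - u/6 - u**2/6 (I(O, u) = -((6 + u) + u*u)/6 = -((6 + u) + u**2)/6 = -(6 + u + u**2)/6 = -1 - u/6 - u**2/6)
((6*(j(-2) + 0))*19)*I(4, 2) = ((6*(-32 + 0))*19)*(-1 - 1/6*2 - 1/6*2**2) = ((6*(-32))*19)*(-1 - 1/3 - 1/6*4) = (-192*19)*(-1 - 1/3 - 2/3) = -3648*(-2) = 7296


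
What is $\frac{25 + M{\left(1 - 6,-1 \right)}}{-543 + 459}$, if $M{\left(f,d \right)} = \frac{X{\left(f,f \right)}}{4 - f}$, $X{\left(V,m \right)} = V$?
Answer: $- \frac{55}{189} \approx -0.29101$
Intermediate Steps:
$M{\left(f,d \right)} = \frac{f}{4 - f}$
$\frac{25 + M{\left(1 - 6,-1 \right)}}{-543 + 459} = \frac{25 - \frac{1 - 6}{-4 + \left(1 - 6\right)}}{-543 + 459} = \frac{25 - \frac{1 - 6}{-4 + \left(1 - 6\right)}}{-84} = \left(25 - - \frac{5}{-4 - 5}\right) \left(- \frac{1}{84}\right) = \left(25 - - \frac{5}{-9}\right) \left(- \frac{1}{84}\right) = \left(25 - \left(-5\right) \left(- \frac{1}{9}\right)\right) \left(- \frac{1}{84}\right) = \left(25 - \frac{5}{9}\right) \left(- \frac{1}{84}\right) = \frac{220}{9} \left(- \frac{1}{84}\right) = - \frac{55}{189}$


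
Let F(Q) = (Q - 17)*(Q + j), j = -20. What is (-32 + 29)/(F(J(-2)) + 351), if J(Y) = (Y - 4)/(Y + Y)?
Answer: -12/2551 ≈ -0.0047040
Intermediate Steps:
J(Y) = (-4 + Y)/(2*Y) (J(Y) = (-4 + Y)/((2*Y)) = (-4 + Y)*(1/(2*Y)) = (-4 + Y)/(2*Y))
F(Q) = (-20 + Q)*(-17 + Q) (F(Q) = (Q - 17)*(Q - 20) = (-17 + Q)*(-20 + Q) = (-20 + Q)*(-17 + Q))
(-32 + 29)/(F(J(-2)) + 351) = (-32 + 29)/((340 + ((½)*(-4 - 2)/(-2))² - 37*(-4 - 2)/(2*(-2))) + 351) = -3/((340 + ((½)*(-½)*(-6))² - 37*(-1)*(-6)/(2*2)) + 351) = -3/((340 + (3/2)² - 37*3/2) + 351) = -3/((340 + 9/4 - 111/2) + 351) = -3/(1147/4 + 351) = -3/2551/4 = -3*4/2551 = -12/2551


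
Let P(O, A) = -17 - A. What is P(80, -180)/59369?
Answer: 163/59369 ≈ 0.0027455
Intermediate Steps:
P(80, -180)/59369 = (-17 - 1*(-180))/59369 = (-17 + 180)*(1/59369) = 163*(1/59369) = 163/59369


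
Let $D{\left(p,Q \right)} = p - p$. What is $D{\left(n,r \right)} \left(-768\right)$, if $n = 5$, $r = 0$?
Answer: $0$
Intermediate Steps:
$D{\left(p,Q \right)} = 0$
$D{\left(n,r \right)} \left(-768\right) = 0 \left(-768\right) = 0$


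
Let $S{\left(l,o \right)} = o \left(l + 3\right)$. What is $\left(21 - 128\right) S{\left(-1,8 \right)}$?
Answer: $-1712$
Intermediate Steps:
$S{\left(l,o \right)} = o \left(3 + l\right)$
$\left(21 - 128\right) S{\left(-1,8 \right)} = \left(21 - 128\right) 8 \left(3 - 1\right) = - 107 \cdot 8 \cdot 2 = \left(-107\right) 16 = -1712$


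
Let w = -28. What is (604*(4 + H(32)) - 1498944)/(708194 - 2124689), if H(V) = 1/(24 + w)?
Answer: 498893/472165 ≈ 1.0566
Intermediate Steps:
H(V) = -¼ (H(V) = 1/(24 - 28) = 1/(-4) = -¼)
(604*(4 + H(32)) - 1498944)/(708194 - 2124689) = (604*(4 - ¼) - 1498944)/(708194 - 2124689) = (604*(15/4) - 1498944)/(-1416495) = (2265 - 1498944)*(-1/1416495) = -1496679*(-1/1416495) = 498893/472165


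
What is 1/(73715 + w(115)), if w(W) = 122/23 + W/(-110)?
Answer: 506/37301945 ≈ 1.3565e-5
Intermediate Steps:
w(W) = 122/23 - W/110 (w(W) = 122*(1/23) + W*(-1/110) = 122/23 - W/110)
1/(73715 + w(115)) = 1/(73715 + (122/23 - 1/110*115)) = 1/(73715 + (122/23 - 23/22)) = 1/(73715 + 2155/506) = 1/(37301945/506) = 506/37301945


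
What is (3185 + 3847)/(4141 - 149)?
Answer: 879/499 ≈ 1.7615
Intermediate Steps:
(3185 + 3847)/(4141 - 149) = 7032/3992 = 7032*(1/3992) = 879/499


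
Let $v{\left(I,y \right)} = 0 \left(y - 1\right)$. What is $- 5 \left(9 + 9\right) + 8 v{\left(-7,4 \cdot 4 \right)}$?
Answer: $-90$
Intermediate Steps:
$v{\left(I,y \right)} = 0$ ($v{\left(I,y \right)} = 0 \left(-1 + y\right) = 0$)
$- 5 \left(9 + 9\right) + 8 v{\left(-7,4 \cdot 4 \right)} = - 5 \left(9 + 9\right) + 8 \cdot 0 = \left(-5\right) 18 + 0 = -90 + 0 = -90$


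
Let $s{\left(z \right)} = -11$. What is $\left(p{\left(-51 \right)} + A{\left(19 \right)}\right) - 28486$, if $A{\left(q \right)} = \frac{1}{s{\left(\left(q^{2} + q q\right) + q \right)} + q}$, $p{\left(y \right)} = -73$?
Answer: $- \frac{228471}{8} \approx -28559.0$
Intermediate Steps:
$A{\left(q \right)} = \frac{1}{-11 + q}$
$\left(p{\left(-51 \right)} + A{\left(19 \right)}\right) - 28486 = \left(-73 + \frac{1}{-11 + 19}\right) - 28486 = \left(-73 + \frac{1}{8}\right) - 28486 = - \frac{583}{8} - 28486 = - \frac{228471}{8}$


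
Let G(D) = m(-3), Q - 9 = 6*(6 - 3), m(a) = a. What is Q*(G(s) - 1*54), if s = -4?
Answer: -1539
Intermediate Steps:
Q = 27 (Q = 9 + 6*(6 - 3) = 9 + 6*3 = 9 + 18 = 27)
G(D) = -3
Q*(G(s) - 1*54) = 27*(-3 - 1*54) = 27*(-3 - 54) = 27*(-57) = -1539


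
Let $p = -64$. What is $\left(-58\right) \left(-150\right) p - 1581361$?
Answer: $-2138161$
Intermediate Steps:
$\left(-58\right) \left(-150\right) p - 1581361 = \left(-58\right) \left(-150\right) \left(-64\right) - 1581361 = 8700 \left(-64\right) - 1581361 = -556800 - 1581361 = -2138161$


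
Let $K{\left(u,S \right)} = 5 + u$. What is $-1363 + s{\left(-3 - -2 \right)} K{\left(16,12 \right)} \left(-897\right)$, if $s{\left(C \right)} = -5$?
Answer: $92822$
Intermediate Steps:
$-1363 + s{\left(-3 - -2 \right)} K{\left(16,12 \right)} \left(-897\right) = -1363 + - 5 \left(5 + 16\right) \left(-897\right) = -1363 + \left(-5\right) 21 \left(-897\right) = -1363 - -94185 = -1363 + 94185 = 92822$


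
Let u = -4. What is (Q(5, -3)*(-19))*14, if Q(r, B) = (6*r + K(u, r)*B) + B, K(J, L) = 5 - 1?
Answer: -3990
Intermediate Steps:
K(J, L) = 4
Q(r, B) = 5*B + 6*r (Q(r, B) = (6*r + 4*B) + B = (4*B + 6*r) + B = 5*B + 6*r)
(Q(5, -3)*(-19))*14 = ((5*(-3) + 6*5)*(-19))*14 = ((-15 + 30)*(-19))*14 = (15*(-19))*14 = -285*14 = -3990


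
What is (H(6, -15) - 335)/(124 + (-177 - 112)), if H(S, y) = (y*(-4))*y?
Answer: 247/33 ≈ 7.4848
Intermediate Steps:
H(S, y) = -4*y² (H(S, y) = (-4*y)*y = -4*y²)
(H(6, -15) - 335)/(124 + (-177 - 112)) = (-4*(-15)² - 335)/(124 + (-177 - 112)) = (-4*225 - 335)/(124 - 289) = (-900 - 335)/(-165) = -1235*(-1/165) = 247/33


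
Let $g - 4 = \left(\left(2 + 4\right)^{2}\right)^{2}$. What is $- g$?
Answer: $-1300$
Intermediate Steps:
$g = 1300$ ($g = 4 + \left(\left(2 + 4\right)^{2}\right)^{2} = 4 + \left(6^{2}\right)^{2} = 4 + 36^{2} = 4 + 1296 = 1300$)
$- g = \left(-1\right) 1300 = -1300$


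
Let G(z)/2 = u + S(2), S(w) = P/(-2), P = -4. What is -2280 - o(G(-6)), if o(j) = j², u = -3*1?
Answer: -2284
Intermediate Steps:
u = -3
S(w) = 2 (S(w) = -4/(-2) = -4*(-½) = 2)
G(z) = -2 (G(z) = 2*(-3 + 2) = 2*(-1) = -2)
-2280 - o(G(-6)) = -2280 - 1*(-2)² = -2280 - 1*4 = -2280 - 4 = -2284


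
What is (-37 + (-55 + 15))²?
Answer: 5929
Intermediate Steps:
(-37 + (-55 + 15))² = (-37 - 40)² = (-77)² = 5929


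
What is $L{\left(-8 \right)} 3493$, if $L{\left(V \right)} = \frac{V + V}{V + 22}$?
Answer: $-3992$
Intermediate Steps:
$L{\left(V \right)} = \frac{2 V}{22 + V}$
$L{\left(-8 \right)} 3493 = 2 \left(-8\right) \frac{1}{22 - 8} \cdot 3493 = 2 \left(-8\right) \frac{1}{14} \cdot 3493 = \left(- \frac{8}{7}\right) 3493 = -3992$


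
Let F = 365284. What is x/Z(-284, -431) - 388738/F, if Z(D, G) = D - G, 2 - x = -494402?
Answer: 90270363125/26848374 ≈ 3362.2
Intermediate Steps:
x = 494404 (x = 2 - 1*(-494402) = 2 + 494402 = 494404)
x/Z(-284, -431) - 388738/F = 494404/(-284 - 1*(-431)) - 388738/365284 = 494404/(-284 + 431) - 388738*1/365284 = 494404/147 - 194369/182642 = 90270363125/26848374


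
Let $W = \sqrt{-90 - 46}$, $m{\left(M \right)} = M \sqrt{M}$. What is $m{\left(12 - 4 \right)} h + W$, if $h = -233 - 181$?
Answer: $- 6624 \sqrt{2} + 2 i \sqrt{34} \approx -9367.8 + 11.662 i$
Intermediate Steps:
$m{\left(M \right)} = M^{\frac{3}{2}}$
$h = -414$
$W = 2 i \sqrt{34}$ ($W = \sqrt{-136} = 2 i \sqrt{34} \approx 11.662 i$)
$m{\left(12 - 4 \right)} h + W = \left(12 - 4\right)^{\frac{3}{2}} \left(-414\right) + 2 i \sqrt{34} = 8^{\frac{3}{2}} \left(-414\right) + 2 i \sqrt{34} = 16 \sqrt{2} \left(-414\right) + 2 i \sqrt{34} = - 6624 \sqrt{2} + 2 i \sqrt{34}$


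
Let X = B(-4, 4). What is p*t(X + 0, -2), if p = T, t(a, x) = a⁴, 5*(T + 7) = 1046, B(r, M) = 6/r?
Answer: 81891/80 ≈ 1023.6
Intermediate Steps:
X = -3/2 (X = 6/(-4) = 6*(-¼) = -3/2 ≈ -1.5000)
T = 1011/5 (T = -7 + (⅕)*1046 = -7 + 1046/5 = 1011/5 ≈ 202.20)
p = 1011/5 ≈ 202.20
p*t(X + 0, -2) = 1011*(-3/2 + 0)⁴/5 = 1011*(-3/2)⁴/5 = (1011/5)*(81/16) = 81891/80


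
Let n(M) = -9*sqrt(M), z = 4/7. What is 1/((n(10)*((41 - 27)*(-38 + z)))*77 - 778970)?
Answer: 77897/71185423334 + 90783*sqrt(10)/177963558335 ≈ 2.7074e-6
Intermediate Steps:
z = 4/7 (z = 4*(1/7) = 4/7 ≈ 0.57143)
1/((n(10)*((41 - 27)*(-38 + z)))*77 - 778970) = 1/(((-9*sqrt(10))*((41 - 27)*(-38 + 4/7)))*77 - 778970) = 1/(((-9*sqrt(10))*(14*(-262/7)))*77 - 778970) = 1/((-9*sqrt(10)*(-524))*77 - 778970) = 1/((4716*sqrt(10))*77 - 778970) = 1/(363132*sqrt(10) - 778970) = 1/(-778970 + 363132*sqrt(10))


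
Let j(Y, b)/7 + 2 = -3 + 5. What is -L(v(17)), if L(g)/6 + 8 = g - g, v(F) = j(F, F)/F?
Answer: 48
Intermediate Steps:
j(Y, b) = 0 (j(Y, b) = -14 + 7*(-3 + 5) = -14 + 7*2 = -14 + 14 = 0)
v(F) = 0 (v(F) = 0/F = 0)
L(g) = -48 (L(g) = -48 + 6*(g - g) = -48 + 6*0 = -48 + 0 = -48)
-L(v(17)) = -1*(-48) = 48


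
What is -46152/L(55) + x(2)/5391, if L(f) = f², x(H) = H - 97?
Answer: -249092807/16307775 ≈ -15.274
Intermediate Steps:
x(H) = -97 + H
-46152/L(55) + x(2)/5391 = -46152/(55²) + (-97 + 2)/5391 = -46152/3025 - 95*1/5391 = -46152*1/3025 - 95/5391 = -46152/3025 - 95/5391 = -249092807/16307775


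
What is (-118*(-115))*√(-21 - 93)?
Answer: 13570*I*√114 ≈ 1.4489e+5*I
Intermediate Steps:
(-118*(-115))*√(-21 - 93) = 13570*√(-114) = 13570*(I*√114) = 13570*I*√114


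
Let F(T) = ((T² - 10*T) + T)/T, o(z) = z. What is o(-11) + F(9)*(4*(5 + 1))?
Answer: -11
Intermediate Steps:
F(T) = (T² - 9*T)/T
o(-11) + F(9)*(4*(5 + 1)) = -11 + (-9 + 9)*(4*(5 + 1)) = -11 + 0*(4*6) = -11 + 0*24 = -11 + 0 = -11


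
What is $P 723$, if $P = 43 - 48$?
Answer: $-3615$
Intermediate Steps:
$P = -5$
$P 723 = \left(-5\right) 723 = -3615$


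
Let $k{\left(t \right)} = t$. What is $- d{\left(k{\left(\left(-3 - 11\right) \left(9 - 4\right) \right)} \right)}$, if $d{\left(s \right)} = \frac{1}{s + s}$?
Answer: $\frac{1}{140} \approx 0.0071429$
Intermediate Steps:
$d{\left(s \right)} = \frac{1}{2 s}$
$- d{\left(k{\left(\left(-3 - 11\right) \left(9 - 4\right) \right)} \right)} = - \frac{1}{2 \left(-3 - 11\right) \left(9 - 4\right)} = - \frac{1}{2 \left(\left(-14\right) 5\right)} = - \frac{1}{2 \left(-70\right)} = - \frac{-1}{2 \cdot 70} = \left(-1\right) \left(- \frac{1}{140}\right) = \frac{1}{140}$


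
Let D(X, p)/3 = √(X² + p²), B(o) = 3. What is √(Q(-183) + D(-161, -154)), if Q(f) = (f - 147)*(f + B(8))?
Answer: √(59400 + 21*√1013) ≈ 245.09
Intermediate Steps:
Q(f) = (-147 + f)*(3 + f) (Q(f) = (f - 147)*(f + 3) = (-147 + f)*(3 + f))
D(X, p) = 3*√(X² + p²)
√(Q(-183) + D(-161, -154)) = √((-441 + (-183)² - 144*(-183)) + 3*√((-161)² + (-154)²)) = √((-441 + 33489 + 26352) + 3*√(25921 + 23716)) = √(59400 + 3*√49637) = √(59400 + 3*(7*√1013)) = √(59400 + 21*√1013)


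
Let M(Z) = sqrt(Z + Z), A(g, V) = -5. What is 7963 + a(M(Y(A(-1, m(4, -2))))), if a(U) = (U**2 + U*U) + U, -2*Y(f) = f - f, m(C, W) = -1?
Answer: 7963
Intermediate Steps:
Y(f) = 0 (Y(f) = -(f - f)/2 = -1/2*0 = 0)
M(Z) = sqrt(2)*sqrt(Z) (M(Z) = sqrt(2*Z) = sqrt(2)*sqrt(Z))
a(U) = U + 2*U**2 (a(U) = (U**2 + U**2) + U = 2*U**2 + U = U + 2*U**2)
7963 + a(M(Y(A(-1, m(4, -2))))) = 7963 + (sqrt(2)*sqrt(0))*(1 + 2*(sqrt(2)*sqrt(0))) = 7963 + (sqrt(2)*0)*(1 + 2*(sqrt(2)*0)) = 7963 + 0*(1 + 2*0) = 7963 + 0*(1 + 0) = 7963 + 0*1 = 7963 + 0 = 7963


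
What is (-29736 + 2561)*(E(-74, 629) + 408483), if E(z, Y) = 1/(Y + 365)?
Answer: -11033922399025/994 ≈ -1.1101e+10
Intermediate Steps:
E(z, Y) = 1/(365 + Y)
(-29736 + 2561)*(E(-74, 629) + 408483) = (-29736 + 2561)*(1/(365 + 629) + 408483) = -27175*(1/994 + 408483) = -27175*406032103/994 = -11033922399025/994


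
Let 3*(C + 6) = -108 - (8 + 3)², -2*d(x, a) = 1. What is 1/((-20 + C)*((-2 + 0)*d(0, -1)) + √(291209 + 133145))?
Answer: 921/3724937 + 9*√424354/3724937 ≈ 0.0018212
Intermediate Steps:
d(x, a) = -½ (d(x, a) = -½*1 = -½)
C = -247/3 (C = -6 + (-108 - (8 + 3)²)/3 = -6 + (-108 - 1*11²)/3 = -6 + (-108 - 1*121)/3 = -6 + (-108 - 121)/3 = -6 + (⅓)*(-229) = -6 - 229/3 = -247/3 ≈ -82.333)
1/((-20 + C)*((-2 + 0)*d(0, -1)) + √(291209 + 133145)) = 1/((-20 - 247/3)*((-2 + 0)*(-½)) + √(291209 + 133145)) = 1/(-(-614)*(-1)/(3*2) + √424354) = 1/(-307/3*1 + √424354) = 1/(-307/3 + √424354)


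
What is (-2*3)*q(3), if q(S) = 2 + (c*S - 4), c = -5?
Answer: 102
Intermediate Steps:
q(S) = -2 - 5*S (q(S) = 2 + (-5*S - 4) = 2 + (-4 - 5*S) = -2 - 5*S)
(-2*3)*q(3) = (-2*3)*(-2 - 5*3) = -6*(-2 - 15) = -6*(-17) = 102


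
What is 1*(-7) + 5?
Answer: -2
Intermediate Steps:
1*(-7) + 5 = -7 + 5 = -2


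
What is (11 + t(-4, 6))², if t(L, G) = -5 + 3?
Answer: 81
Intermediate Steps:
t(L, G) = -2
(11 + t(-4, 6))² = (11 - 2)² = 9² = 81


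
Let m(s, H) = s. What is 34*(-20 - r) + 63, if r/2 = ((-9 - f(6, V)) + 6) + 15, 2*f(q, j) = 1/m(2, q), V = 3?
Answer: -1416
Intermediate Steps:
f(q, j) = ¼ (f(q, j) = (½)/2 = (½)*(½) = ¼)
r = 47/2 (r = 2*(((-9 - 1*¼) + 6) + 15) = 2*(((-9 - ¼) + 6) + 15) = 2*((-37/4 + 6) + 15) = 2*(-13/4 + 15) = 2*(47/4) = 47/2 ≈ 23.500)
34*(-20 - r) + 63 = 34*(-20 - 1*47/2) + 63 = 34*(-20 - 47/2) + 63 = 34*(-87/2) + 63 = -1479 + 63 = -1416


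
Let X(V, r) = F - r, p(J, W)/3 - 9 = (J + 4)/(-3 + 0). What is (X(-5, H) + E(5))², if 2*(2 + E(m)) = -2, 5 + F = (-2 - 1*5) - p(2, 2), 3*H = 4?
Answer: 12544/9 ≈ 1393.8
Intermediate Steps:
H = 4/3 (H = (⅓)*4 = 4/3 ≈ 1.3333)
p(J, W) = 23 - J (p(J, W) = 27 + 3*((J + 4)/(-3 + 0)) = 27 + 3*((4 + J)/(-3)) = 27 + 3*((4 + J)*(-⅓)) = 27 + 3*(-4/3 - J/3) = 27 + (-4 - J) = 23 - J)
F = -33 (F = -5 + ((-2 - 1*5) - (23 - 1*2)) = -5 + ((-2 - 5) - (23 - 2)) = -5 + (-7 - 1*21) = -5 + (-7 - 21) = -5 - 28 = -33)
E(m) = -3 (E(m) = -2 + (½)*(-2) = -2 - 1 = -3)
X(V, r) = -33 - r
(X(-5, H) + E(5))² = ((-33 - 1*4/3) - 3)² = ((-33 - 4/3) - 3)² = (-103/3 - 3)² = (-112/3)² = 12544/9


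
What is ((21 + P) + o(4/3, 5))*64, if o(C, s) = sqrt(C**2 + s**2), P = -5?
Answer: 1024 + 64*sqrt(241)/3 ≈ 1355.2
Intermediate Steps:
((21 + P) + o(4/3, 5))*64 = ((21 - 5) + sqrt((4/3)**2 + 5**2))*64 = (16 + sqrt((4*(1/3))**2 + 25))*64 = (16 + sqrt((4/3)**2 + 25))*64 = (16 + sqrt(16/9 + 25))*64 = (16 + sqrt(241/9))*64 = (16 + sqrt(241)/3)*64 = 1024 + 64*sqrt(241)/3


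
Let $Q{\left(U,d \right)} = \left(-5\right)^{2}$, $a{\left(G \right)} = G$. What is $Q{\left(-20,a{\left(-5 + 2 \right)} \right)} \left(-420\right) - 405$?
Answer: $-10905$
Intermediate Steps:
$Q{\left(U,d \right)} = 25$
$Q{\left(-20,a{\left(-5 + 2 \right)} \right)} \left(-420\right) - 405 = 25 \left(-420\right) - 405 = -10500 - 405 = -10905$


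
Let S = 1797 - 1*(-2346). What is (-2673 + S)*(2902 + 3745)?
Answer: 9771090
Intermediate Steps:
S = 4143 (S = 1797 + 2346 = 4143)
(-2673 + S)*(2902 + 3745) = (-2673 + 4143)*(2902 + 3745) = 1470*6647 = 9771090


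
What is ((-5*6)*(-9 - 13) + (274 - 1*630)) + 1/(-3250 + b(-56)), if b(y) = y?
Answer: 1005023/3306 ≈ 304.00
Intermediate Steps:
((-5*6)*(-9 - 13) + (274 - 1*630)) + 1/(-3250 + b(-56)) = ((-5*6)*(-9 - 13) + (274 - 1*630)) + 1/(-3250 - 56) = (-30*(-22) + (274 - 630)) + 1/(-3306) = (660 - 356) - 1/3306 = 304 - 1/3306 = 1005023/3306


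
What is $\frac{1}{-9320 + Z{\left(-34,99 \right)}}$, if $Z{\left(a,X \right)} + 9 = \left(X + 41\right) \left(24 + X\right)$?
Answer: $\frac{1}{7891} \approx 0.00012673$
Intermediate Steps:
$Z{\left(a,X \right)} = -9 + \left(24 + X\right) \left(41 + X\right)$ ($Z{\left(a,X \right)} = -9 + \left(X + 41\right) \left(24 + X\right) = -9 + \left(41 + X\right) \left(24 + X\right) = -9 + \left(24 + X\right) \left(41 + X\right)$)
$\frac{1}{-9320 + Z{\left(-34,99 \right)}} = \frac{1}{-9320 + \left(975 + 99^{2} + 65 \cdot 99\right)} = \frac{1}{-9320 + \left(975 + 9801 + 6435\right)} = \frac{1}{-9320 + 17211} = \frac{1}{7891}$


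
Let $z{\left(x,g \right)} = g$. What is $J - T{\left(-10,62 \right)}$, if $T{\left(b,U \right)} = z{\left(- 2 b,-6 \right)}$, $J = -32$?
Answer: $-26$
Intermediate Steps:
$T{\left(b,U \right)} = -6$
$J - T{\left(-10,62 \right)} = -32 - -6 = -32 + 6 = -26$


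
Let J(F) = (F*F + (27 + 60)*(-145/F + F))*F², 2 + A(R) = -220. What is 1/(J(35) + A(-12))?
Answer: 1/4789003 ≈ 2.0881e-7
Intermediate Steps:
A(R) = -222 (A(R) = -2 - 220 = -222)
J(F) = F²*(F² - 12615/F + 87*F) (J(F) = (F² + 87*(F - 145/F))*F² = (F² + (-12615/F + 87*F))*F² = (F² - 12615/F + 87*F)*F² = F²*(F² - 12615/F + 87*F))
1/(J(35) + A(-12)) = 1/(35*(-12615 + 35³ + 87*35²) - 222) = 1/(35*(-12615 + 42875 + 87*1225) - 222) = 1/(35*(-12615 + 42875 + 106575) - 222) = 1/(35*136835 - 222) = 1/(4789225 - 222) = 1/4789003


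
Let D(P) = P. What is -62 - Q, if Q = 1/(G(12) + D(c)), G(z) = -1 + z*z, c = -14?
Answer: -7999/129 ≈ -62.008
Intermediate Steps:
G(z) = -1 + z²
Q = 1/129 (Q = 1/((-1 + 12²) - 14) = 1/((-1 + 144) - 14) = 1/(143 - 14) = 1/129 ≈ 0.0077519)
-62 - Q = -62 - 1*1/129 = -62 - 1/129 = -7999/129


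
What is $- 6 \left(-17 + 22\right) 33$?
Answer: $-990$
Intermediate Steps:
$- 6 \left(-17 + 22\right) 33 = \left(-6\right) 5 \cdot 33 = \left(-30\right) 33 = -990$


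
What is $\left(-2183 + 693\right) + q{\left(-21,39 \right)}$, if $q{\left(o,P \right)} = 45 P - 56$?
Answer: $209$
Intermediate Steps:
$q{\left(o,P \right)} = -56 + 45 P$
$\left(-2183 + 693\right) + q{\left(-21,39 \right)} = \left(-2183 + 693\right) + \left(-56 + 45 \cdot 39\right) = -1490 + \left(-56 + 1755\right) = -1490 + 1699 = 209$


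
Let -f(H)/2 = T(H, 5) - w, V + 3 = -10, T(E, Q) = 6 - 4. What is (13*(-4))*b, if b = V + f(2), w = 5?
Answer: 364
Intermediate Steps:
T(E, Q) = 2
V = -13 (V = -3 - 10 = -13)
f(H) = 6 (f(H) = -2*(2 - 1*5) = -2*(2 - 5) = -2*(-3) = 6)
b = -7 (b = -13 + 6 = -7)
(13*(-4))*b = (13*(-4))*(-7) = -52*(-7) = 364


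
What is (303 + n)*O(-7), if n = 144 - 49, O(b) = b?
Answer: -2786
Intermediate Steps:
n = 95
(303 + n)*O(-7) = (303 + 95)*(-7) = 398*(-7) = -2786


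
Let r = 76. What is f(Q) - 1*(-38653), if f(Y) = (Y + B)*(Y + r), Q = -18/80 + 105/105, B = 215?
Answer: 88350601/1600 ≈ 55219.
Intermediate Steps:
Q = 31/40 (Q = -18*1/80 + 105*(1/105) = -9/40 + 1 = 31/40 ≈ 0.77500)
f(Y) = (76 + Y)*(215 + Y) (f(Y) = (Y + 215)*(Y + 76) = (215 + Y)*(76 + Y) = (76 + Y)*(215 + Y))
f(Q) - 1*(-38653) = (16340 + (31/40)**2 + 291*(31/40)) - 1*(-38653) = (16340 + 961/1600 + 9021/40) + 38653 = 26505801/1600 + 38653 = 88350601/1600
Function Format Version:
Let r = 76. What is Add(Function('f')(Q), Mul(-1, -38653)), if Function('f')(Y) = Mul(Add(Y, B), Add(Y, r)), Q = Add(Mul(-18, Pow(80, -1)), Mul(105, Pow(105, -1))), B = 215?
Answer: Rational(88350601, 1600) ≈ 55219.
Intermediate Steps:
Q = Rational(31, 40) (Q = Add(Mul(-18, Rational(1, 80)), Mul(105, Rational(1, 105))) = Add(Rational(-9, 40), 1) = Rational(31, 40) ≈ 0.77500)
Function('f')(Y) = Mul(Add(76, Y), Add(215, Y)) (Function('f')(Y) = Mul(Add(Y, 215), Add(Y, 76)) = Mul(Add(215, Y), Add(76, Y)) = Mul(Add(76, Y), Add(215, Y)))
Add(Function('f')(Q), Mul(-1, -38653)) = Add(Add(16340, Pow(Rational(31, 40), 2), Mul(291, Rational(31, 40))), Mul(-1, -38653)) = Add(Add(16340, Rational(961, 1600), Rational(9021, 40)), 38653) = Add(Rational(26505801, 1600), 38653) = Rational(88350601, 1600)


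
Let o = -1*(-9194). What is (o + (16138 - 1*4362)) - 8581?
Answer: 12389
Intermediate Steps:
o = 9194
(o + (16138 - 1*4362)) - 8581 = (9194 + (16138 - 1*4362)) - 8581 = (9194 + (16138 - 4362)) - 8581 = (9194 + 11776) - 8581 = 20970 - 8581 = 12389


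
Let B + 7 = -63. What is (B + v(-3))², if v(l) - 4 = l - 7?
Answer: 5776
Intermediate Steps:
B = -70 (B = -7 - 63 = -70)
v(l) = -3 + l (v(l) = 4 + (l - 7) = 4 + (-7 + l) = -3 + l)
(B + v(-3))² = (-70 + (-3 - 3))² = (-70 - 6)² = (-76)² = 5776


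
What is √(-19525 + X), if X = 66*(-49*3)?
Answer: I*√29227 ≈ 170.96*I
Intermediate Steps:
X = -9702 (X = 66*(-147) = -9702)
√(-19525 + X) = √(-19525 - 9702) = √(-29227) = I*√29227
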